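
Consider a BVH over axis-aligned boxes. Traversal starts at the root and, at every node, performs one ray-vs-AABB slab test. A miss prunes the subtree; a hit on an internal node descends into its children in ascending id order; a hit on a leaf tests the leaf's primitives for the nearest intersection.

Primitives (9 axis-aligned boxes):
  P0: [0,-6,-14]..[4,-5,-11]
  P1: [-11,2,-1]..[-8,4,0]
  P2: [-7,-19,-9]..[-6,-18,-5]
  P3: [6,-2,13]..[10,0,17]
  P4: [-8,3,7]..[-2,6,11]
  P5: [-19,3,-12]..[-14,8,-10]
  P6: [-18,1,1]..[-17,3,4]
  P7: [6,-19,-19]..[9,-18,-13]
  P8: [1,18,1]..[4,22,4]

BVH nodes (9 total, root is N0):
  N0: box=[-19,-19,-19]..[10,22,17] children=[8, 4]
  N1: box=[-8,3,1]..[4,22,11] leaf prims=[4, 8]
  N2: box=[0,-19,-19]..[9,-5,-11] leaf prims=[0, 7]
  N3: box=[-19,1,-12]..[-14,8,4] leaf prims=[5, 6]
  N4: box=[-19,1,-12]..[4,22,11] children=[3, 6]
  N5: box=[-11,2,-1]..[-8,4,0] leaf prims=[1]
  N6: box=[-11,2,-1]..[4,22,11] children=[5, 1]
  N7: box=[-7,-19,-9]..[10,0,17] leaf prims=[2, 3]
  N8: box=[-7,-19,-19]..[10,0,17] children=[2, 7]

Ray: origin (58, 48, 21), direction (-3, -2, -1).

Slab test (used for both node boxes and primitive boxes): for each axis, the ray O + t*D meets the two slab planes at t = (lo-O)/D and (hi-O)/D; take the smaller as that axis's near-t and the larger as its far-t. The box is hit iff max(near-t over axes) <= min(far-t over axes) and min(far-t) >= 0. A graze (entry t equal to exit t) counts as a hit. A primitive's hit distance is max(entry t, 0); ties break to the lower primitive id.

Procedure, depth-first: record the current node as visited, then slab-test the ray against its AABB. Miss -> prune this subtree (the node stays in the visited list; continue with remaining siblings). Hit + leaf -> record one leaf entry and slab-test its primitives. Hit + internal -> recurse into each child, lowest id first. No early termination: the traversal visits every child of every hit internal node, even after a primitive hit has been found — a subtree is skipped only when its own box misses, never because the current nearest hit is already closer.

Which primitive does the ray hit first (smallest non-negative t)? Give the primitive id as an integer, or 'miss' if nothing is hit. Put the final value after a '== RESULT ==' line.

Walk:
N0 x:[16,77/3] y:[13,67/2] z:[4,40] -> hit [16,77/3], descend [4, 8]
  N4 x:[18,77/3] y:[13,47/2] z:[10,33] -> hit [18,47/2], descend [3, 6]
    N3 x:[24,77/3] y:[20,47/2] z:[17,33] -> miss, prune
    N6 x:[18,23] y:[13,23] z:[10,22] -> hit [18,22], descend [1, 5]
      N1 x:[18,22] y:[13,45/2] z:[10,20] -> hit [18,20] leaf, test {P4(miss), P8(miss)}
      N5 x:[22,23] y:[22,23] z:[21,22] -> hit [22,22] leaf, test {P1@t=22}
  N8 x:[16,65/3] y:[24,67/2] z:[4,40] -> miss, prune

7 AABB tests over nodes [0, 4, 3, 6, 1, 5, 8]; 2 leaves entered; closest P1.

== RESULT ==
1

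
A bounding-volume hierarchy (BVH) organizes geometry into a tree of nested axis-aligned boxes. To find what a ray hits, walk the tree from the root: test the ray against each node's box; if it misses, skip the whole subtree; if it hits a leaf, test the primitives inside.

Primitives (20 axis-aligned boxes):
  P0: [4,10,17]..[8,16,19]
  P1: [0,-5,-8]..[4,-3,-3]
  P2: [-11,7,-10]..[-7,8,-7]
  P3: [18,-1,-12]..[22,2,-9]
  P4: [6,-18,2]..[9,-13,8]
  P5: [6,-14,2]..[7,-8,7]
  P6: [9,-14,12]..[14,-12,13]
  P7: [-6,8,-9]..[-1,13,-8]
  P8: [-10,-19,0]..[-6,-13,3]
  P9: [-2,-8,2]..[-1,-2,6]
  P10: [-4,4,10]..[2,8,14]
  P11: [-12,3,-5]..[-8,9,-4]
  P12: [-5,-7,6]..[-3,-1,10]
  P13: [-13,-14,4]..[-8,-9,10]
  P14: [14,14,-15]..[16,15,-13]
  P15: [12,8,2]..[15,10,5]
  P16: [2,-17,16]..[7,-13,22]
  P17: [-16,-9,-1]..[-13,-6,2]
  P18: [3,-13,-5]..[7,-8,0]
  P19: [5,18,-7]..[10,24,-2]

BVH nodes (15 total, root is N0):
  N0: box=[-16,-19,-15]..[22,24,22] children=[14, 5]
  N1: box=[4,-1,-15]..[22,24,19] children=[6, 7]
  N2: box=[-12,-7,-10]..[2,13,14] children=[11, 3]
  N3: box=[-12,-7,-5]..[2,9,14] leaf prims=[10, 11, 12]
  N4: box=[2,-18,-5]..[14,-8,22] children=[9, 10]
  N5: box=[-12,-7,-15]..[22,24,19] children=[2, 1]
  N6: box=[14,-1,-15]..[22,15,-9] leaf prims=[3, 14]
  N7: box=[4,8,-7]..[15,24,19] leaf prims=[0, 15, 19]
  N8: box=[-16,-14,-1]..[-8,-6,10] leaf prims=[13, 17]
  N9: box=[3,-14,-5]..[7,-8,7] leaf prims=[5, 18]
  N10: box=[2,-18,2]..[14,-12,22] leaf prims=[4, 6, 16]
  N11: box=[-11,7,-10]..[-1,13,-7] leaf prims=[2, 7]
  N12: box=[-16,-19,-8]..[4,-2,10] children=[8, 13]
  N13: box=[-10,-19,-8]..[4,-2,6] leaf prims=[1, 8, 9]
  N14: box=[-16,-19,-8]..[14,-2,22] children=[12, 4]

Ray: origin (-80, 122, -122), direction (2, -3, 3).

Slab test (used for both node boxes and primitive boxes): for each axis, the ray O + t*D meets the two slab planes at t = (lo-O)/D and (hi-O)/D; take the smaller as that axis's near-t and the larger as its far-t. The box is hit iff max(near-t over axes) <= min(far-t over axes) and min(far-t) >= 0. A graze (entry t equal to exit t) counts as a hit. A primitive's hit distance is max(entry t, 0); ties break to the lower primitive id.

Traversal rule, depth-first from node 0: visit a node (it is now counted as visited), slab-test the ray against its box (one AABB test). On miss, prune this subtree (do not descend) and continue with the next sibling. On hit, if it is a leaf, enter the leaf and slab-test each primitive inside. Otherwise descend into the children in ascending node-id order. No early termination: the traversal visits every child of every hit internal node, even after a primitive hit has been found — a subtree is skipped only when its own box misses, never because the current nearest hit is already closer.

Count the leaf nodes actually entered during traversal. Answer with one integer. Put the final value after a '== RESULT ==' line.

Trace the traversal:
N0 x:[32,51] y:[98/3,47] z:[107/3,48] -> hit [107/3,47], descend [5, 14]
  N5 x:[34,51] y:[98/3,43] z:[107/3,47] -> hit [107/3,43], descend [1, 2]
    N1 x:[42,51] y:[98/3,41] z:[107/3,47] -> miss, prune
    N2 x:[34,41] y:[109/3,43] z:[112/3,136/3] -> hit [112/3,41], descend [3, 11]
      N3 x:[34,41] y:[113/3,43] z:[39,136/3] -> hit [39,41] leaf, test {P10(miss), P11(miss), P12(miss)}
      N11 x:[69/2,79/2] y:[109/3,115/3] z:[112/3,115/3] -> hit [112/3,115/3] leaf, test {P2(miss), P7@t=113/3}
  N14 x:[32,47] y:[124/3,47] z:[38,48] -> hit [124/3,47], descend [4, 12]
    N4 x:[41,47] y:[130/3,140/3] z:[39,48] -> hit [130/3,140/3], descend [9, 10]
      N9 x:[83/2,87/2] y:[130/3,136/3] z:[39,43] -> miss, prune
      N10 x:[41,47] y:[134/3,140/3] z:[124/3,48] -> hit [134/3,140/3] leaf, test {P4(miss), P6@t=134/3, P16(miss)}
    N12 x:[32,42] y:[124/3,47] z:[38,44] -> hit [124/3,42], descend [8, 13]
      N8 x:[32,36] y:[128/3,136/3] z:[121/3,44] -> miss, prune
      N13 x:[35,42] y:[124/3,47] z:[38,128/3] -> hit [124/3,42] leaf, test {P1(miss), P8(miss), P9(miss)}

order=[0, 5, 1, 2, 3, 11, 14, 4, 9, 10, 12, 8, 13]  |boxes|=13  |leaves|=4  hit=P7

== RESULT ==
4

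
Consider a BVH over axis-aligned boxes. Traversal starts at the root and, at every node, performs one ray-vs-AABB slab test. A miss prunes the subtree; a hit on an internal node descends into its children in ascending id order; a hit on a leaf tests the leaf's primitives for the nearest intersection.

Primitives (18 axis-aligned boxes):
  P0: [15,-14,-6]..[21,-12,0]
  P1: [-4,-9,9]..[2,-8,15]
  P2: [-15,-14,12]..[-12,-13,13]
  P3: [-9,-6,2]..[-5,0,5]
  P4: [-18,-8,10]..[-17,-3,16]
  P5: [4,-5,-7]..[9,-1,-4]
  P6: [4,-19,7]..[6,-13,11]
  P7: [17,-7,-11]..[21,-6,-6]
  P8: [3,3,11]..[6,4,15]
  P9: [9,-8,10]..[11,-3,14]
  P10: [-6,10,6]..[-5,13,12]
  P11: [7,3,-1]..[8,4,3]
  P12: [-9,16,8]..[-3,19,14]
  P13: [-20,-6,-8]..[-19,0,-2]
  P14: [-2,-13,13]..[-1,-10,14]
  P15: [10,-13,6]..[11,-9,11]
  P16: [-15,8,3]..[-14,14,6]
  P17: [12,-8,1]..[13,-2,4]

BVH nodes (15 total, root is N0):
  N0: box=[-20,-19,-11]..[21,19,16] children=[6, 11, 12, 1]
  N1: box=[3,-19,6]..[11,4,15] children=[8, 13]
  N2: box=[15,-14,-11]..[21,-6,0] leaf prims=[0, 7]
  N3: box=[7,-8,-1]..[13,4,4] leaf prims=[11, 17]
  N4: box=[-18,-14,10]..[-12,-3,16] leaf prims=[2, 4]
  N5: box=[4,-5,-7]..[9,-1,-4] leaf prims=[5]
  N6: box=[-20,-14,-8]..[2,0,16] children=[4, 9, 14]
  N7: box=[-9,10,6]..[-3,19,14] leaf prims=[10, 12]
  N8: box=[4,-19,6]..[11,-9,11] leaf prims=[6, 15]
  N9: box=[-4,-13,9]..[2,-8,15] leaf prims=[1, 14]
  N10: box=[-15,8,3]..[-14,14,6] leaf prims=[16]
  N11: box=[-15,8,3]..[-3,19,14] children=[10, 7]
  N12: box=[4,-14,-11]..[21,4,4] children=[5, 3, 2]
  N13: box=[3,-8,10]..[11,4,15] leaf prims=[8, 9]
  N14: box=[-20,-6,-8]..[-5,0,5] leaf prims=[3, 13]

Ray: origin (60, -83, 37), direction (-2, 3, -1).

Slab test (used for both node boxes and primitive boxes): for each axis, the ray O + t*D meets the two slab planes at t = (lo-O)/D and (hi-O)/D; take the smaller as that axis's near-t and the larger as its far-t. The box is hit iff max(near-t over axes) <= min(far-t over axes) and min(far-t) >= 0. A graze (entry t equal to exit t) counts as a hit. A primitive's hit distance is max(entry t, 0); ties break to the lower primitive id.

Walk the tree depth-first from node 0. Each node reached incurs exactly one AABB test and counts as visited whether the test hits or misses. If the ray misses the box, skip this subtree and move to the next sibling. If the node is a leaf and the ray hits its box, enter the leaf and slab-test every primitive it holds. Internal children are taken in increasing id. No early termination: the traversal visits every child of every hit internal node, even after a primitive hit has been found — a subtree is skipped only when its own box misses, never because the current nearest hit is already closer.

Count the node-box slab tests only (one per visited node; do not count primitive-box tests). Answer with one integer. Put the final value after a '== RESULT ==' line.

Traverse from the root:
N0 x:[39/2,40] y:[64/3,34] z:[21,48] -> hit [64/3,34], descend [1, 6, 11, 12]
  N1 x:[49/2,57/2] y:[64/3,29] z:[22,31] -> hit [49/2,57/2], descend [8, 13]
    N8 x:[49/2,28] y:[64/3,74/3] z:[26,31] -> miss, prune
    N13 x:[49/2,57/2] y:[25,29] z:[22,27] -> hit [25,27] leaf, test {P8(miss), P9@t=25}
  N6 x:[29,40] y:[23,83/3] z:[21,45] -> miss, prune
  N11 x:[63/2,75/2] y:[91/3,34] z:[23,34] -> hit [63/2,34], descend [7, 10]
    N7 x:[63/2,69/2] y:[31,34] z:[23,31] -> miss, prune
    N10 x:[37,75/2] y:[91/3,97/3] z:[31,34] -> miss, prune
  N12 x:[39/2,28] y:[23,29] z:[33,48] -> miss, prune

9 AABB tests over nodes [0, 1, 8, 13, 6, 11, 7, 10, 12]; 1 leaf entered; closest P9.

== RESULT ==
9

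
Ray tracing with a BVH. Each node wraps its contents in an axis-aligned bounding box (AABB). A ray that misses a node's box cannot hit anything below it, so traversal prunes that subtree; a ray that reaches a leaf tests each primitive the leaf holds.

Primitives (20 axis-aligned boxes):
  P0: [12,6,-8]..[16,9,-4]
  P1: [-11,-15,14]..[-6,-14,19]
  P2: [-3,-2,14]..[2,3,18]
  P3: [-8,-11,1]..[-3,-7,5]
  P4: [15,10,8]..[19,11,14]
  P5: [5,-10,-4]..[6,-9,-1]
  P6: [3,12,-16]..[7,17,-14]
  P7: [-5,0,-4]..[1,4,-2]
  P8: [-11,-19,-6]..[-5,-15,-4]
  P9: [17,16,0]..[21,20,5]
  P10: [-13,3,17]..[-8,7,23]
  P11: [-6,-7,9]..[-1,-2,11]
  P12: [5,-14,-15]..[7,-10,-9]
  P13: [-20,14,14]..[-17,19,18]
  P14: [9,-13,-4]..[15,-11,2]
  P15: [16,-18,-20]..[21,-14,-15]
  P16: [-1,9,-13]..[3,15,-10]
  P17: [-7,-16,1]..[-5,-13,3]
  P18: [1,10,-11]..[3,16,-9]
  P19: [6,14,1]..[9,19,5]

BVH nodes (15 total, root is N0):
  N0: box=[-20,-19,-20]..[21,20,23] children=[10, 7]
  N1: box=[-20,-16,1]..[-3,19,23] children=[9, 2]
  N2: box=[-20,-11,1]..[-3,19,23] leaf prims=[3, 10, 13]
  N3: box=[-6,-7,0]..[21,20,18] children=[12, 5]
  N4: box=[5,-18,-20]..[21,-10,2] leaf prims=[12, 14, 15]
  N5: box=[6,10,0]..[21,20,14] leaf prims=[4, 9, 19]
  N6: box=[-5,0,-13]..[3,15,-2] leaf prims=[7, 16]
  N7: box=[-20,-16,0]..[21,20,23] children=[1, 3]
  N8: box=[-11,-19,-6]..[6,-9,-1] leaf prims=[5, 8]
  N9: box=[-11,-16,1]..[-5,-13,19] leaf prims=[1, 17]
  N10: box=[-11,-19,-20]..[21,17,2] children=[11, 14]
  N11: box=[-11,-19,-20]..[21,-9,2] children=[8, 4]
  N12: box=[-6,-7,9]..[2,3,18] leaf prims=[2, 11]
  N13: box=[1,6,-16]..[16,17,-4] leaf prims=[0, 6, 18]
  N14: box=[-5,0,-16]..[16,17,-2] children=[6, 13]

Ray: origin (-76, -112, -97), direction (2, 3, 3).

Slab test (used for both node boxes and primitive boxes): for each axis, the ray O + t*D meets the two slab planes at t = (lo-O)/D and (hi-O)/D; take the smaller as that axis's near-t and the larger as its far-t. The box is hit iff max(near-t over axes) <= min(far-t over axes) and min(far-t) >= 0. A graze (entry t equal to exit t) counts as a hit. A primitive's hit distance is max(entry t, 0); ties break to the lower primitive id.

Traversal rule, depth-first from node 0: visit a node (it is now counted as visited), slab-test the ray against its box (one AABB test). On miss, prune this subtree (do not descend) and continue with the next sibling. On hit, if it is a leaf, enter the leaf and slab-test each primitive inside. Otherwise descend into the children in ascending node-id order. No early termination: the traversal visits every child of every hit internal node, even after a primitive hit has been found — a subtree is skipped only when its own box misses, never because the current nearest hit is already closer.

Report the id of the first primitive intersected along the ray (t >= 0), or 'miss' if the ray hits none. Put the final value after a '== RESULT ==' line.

Trace the traversal:
N0 x:[28,97/2] y:[31,44] z:[77/3,40] -> hit [31,40], descend [7, 10]
  N7 x:[28,97/2] y:[32,44] z:[97/3,40] -> hit [97/3,40], descend [1, 3]
    N1 x:[28,73/2] y:[32,131/3] z:[98/3,40] -> hit [98/3,73/2], descend [2, 9]
      N2 x:[28,73/2] y:[101/3,131/3] z:[98/3,40] -> hit [101/3,73/2] leaf, test {P3@t=34, P10(miss), P13(miss)}
      N9 x:[65/2,71/2] y:[32,33] z:[98/3,116/3] -> hit [98/3,33] leaf, test {P1(miss), P17(miss)}
    N3 x:[35,97/2] y:[35,44] z:[97/3,115/3] -> hit [35,115/3], descend [5, 12]
      N5 x:[41,97/2] y:[122/3,44] z:[97/3,37] -> miss, prune
      N12 x:[35,39] y:[35,115/3] z:[106/3,115/3] -> hit [106/3,115/3] leaf, test {P2@t=37, P11@t=106/3}
  N10 x:[65/2,97/2] y:[31,43] z:[77/3,33] -> hit [65/2,33], descend [11, 14]
    N11 x:[65/2,97/2] y:[31,103/3] z:[77/3,33] -> hit [65/2,33], descend [4, 8]
      N4 x:[81/2,97/2] y:[94/3,34] z:[77/3,33] -> miss, prune
      N8 x:[65/2,41] y:[31,103/3] z:[91/3,32] -> miss, prune
    N14 x:[71/2,46] y:[112/3,43] z:[27,95/3] -> miss, prune

Visited [0, 7, 1, 2, 9, 3, 5, 12, 10, 11, 4, 8, 14]. Tests: 13 box, 3 leaf. Nearest: P3.

== RESULT ==
3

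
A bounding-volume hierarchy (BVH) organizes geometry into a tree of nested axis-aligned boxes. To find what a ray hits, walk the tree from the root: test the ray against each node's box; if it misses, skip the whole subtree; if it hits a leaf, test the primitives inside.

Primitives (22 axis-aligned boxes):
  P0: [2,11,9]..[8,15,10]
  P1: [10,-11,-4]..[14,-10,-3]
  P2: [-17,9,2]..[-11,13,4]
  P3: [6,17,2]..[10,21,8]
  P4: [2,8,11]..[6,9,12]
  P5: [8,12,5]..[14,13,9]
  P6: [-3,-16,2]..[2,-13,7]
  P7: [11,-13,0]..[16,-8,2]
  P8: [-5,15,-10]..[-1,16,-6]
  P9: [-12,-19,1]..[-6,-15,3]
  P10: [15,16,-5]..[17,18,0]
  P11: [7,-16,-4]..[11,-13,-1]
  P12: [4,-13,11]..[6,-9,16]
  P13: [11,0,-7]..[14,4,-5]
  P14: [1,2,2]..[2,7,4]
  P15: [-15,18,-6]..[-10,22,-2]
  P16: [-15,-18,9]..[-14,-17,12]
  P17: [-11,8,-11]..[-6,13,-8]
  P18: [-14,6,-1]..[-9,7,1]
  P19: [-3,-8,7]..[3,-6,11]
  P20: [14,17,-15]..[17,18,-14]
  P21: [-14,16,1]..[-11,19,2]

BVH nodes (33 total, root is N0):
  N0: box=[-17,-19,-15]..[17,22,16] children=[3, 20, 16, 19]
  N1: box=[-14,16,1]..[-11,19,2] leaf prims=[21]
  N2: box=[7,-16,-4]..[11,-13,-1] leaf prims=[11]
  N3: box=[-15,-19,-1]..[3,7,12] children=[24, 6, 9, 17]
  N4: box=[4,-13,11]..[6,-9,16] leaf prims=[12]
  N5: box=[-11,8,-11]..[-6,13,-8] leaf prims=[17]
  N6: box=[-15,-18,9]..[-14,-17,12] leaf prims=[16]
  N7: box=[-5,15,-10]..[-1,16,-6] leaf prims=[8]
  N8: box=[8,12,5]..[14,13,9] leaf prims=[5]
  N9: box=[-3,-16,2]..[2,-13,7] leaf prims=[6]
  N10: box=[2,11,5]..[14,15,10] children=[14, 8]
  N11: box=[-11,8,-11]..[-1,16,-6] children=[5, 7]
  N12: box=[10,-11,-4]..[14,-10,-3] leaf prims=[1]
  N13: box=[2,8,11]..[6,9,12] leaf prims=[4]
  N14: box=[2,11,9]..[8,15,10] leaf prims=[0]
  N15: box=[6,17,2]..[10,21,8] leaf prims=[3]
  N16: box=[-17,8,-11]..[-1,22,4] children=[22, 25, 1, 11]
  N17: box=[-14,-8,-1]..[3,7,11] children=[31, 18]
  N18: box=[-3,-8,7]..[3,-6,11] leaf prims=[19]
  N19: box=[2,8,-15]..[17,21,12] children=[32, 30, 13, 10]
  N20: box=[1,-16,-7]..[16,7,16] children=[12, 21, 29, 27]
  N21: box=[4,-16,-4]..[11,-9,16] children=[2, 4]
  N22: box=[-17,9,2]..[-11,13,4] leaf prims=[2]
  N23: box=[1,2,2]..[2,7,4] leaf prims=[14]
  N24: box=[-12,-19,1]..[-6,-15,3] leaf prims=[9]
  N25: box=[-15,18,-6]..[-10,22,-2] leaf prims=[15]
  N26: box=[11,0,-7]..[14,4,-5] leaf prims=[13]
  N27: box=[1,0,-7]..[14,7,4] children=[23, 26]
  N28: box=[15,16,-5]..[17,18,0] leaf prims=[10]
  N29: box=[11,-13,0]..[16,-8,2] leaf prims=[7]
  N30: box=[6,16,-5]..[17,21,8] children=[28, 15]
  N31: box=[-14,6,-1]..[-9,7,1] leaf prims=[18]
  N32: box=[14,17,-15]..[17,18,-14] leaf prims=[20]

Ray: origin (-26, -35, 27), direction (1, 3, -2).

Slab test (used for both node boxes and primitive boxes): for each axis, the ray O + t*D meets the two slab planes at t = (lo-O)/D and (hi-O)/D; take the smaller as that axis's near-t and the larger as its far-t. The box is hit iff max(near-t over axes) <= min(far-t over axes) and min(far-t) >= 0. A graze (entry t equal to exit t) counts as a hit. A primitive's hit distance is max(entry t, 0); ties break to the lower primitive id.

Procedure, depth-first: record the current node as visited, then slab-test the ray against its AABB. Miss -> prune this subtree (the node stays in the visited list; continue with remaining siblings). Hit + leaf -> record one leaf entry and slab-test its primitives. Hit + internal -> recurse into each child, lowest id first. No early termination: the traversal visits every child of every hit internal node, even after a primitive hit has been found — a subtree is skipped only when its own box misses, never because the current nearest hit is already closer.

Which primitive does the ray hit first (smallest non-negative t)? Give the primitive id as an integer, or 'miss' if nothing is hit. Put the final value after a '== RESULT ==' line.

Trace the traversal:
N0 x:[9,43] y:[16/3,19] z:[11/2,21] -> hit [9,19], descend [3, 16, 19, 20]
  N3 x:[11,29] y:[16/3,14] z:[15/2,14] -> hit [11,14], descend [6, 9, 17, 24]
    N6 x:[11,12] y:[17/3,6] z:[15/2,9] -> miss, prune
    N9 x:[23,28] y:[19/3,22/3] z:[10,25/2] -> miss, prune
    N17 x:[12,29] y:[9,14] z:[8,14] -> hit [12,14], descend [18, 31]
      N18 x:[23,29] y:[9,29/3] z:[8,10] -> miss, prune
      N31 x:[12,17] y:[41/3,14] z:[13,14] -> hit [41/3,14] leaf, test {P18@t=41/3}
    N24 x:[14,20] y:[16/3,20/3] z:[12,13] -> miss, prune
  N16 x:[9,25] y:[43/3,19] z:[23/2,19] -> hit [43/3,19], descend [1, 11, 22, 25]
    N1 x:[12,15] y:[17,18] z:[25/2,13] -> miss, prune
    N11 x:[15,25] y:[43/3,17] z:[33/2,19] -> hit [33/2,17], descend [5, 7]
      N5 x:[15,20] y:[43/3,16] z:[35/2,19] -> miss, prune
      N7 x:[21,25] y:[50/3,17] z:[33/2,37/2] -> miss, prune
    N22 x:[9,15] y:[44/3,16] z:[23/2,25/2] -> miss, prune
    N25 x:[11,16] y:[53/3,19] z:[29/2,33/2] -> miss, prune
  N19 x:[28,43] y:[43/3,56/3] z:[15/2,21] -> miss, prune
  N20 x:[27,42] y:[19/3,14] z:[11/2,17] -> miss, prune

order=[0, 3, 6, 9, 17, 18, 31, 24, 16, 1, 11, 5, 7, 22, 25, 19, 20]  |boxes|=17  |leaves|=1  hit=P18

== RESULT ==
18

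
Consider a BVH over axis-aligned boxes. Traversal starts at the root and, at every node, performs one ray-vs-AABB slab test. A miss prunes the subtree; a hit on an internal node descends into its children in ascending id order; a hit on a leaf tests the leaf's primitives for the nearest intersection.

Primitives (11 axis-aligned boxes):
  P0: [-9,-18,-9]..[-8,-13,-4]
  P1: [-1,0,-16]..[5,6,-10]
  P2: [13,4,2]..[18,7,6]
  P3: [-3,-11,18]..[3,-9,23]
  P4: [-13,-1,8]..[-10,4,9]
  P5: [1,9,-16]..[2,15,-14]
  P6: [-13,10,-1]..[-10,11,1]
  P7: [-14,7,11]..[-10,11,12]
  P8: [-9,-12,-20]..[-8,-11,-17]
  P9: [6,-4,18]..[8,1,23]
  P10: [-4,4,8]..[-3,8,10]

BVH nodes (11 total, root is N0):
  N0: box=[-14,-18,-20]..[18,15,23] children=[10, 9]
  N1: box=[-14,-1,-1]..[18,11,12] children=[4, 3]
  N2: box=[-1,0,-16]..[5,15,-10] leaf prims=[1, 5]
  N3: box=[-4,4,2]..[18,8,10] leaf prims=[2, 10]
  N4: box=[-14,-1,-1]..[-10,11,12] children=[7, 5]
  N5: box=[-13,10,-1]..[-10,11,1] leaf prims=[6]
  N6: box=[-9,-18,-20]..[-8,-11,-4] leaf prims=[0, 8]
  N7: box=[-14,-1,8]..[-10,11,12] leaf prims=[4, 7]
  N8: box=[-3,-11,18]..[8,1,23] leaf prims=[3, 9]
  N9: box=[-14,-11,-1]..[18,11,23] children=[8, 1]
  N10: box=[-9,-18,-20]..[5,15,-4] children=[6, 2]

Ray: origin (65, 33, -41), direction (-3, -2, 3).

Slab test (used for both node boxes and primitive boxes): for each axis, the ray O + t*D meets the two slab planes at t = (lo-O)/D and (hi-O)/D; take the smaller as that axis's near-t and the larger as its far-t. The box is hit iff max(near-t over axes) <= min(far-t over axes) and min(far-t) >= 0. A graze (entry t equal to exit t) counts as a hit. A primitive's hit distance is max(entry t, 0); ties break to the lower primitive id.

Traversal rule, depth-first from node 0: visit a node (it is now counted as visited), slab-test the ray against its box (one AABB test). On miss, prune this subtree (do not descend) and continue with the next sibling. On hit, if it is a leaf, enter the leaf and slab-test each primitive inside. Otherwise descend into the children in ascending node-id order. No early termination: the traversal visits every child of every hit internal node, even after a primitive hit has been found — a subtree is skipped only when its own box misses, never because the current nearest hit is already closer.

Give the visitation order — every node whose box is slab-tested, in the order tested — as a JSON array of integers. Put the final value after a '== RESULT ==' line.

Traverse from the root:
N0 x:[47/3,79/3] y:[9,51/2] z:[7,64/3] -> hit [47/3,64/3], descend [9, 10]
  N9 x:[47/3,79/3] y:[11,22] z:[40/3,64/3] -> hit [47/3,64/3], descend [1, 8]
    N1 x:[47/3,79/3] y:[11,17] z:[40/3,53/3] -> hit [47/3,17], descend [3, 4]
      N3 x:[47/3,23] y:[25/2,29/2] z:[43/3,17] -> miss, prune
      N4 x:[25,79/3] y:[11,17] z:[40/3,53/3] -> miss, prune
    N8 x:[19,68/3] y:[16,22] z:[59/3,64/3] -> hit [59/3,64/3] leaf, test {P3@t=21, P9(miss)}
  N10 x:[20,74/3] y:[9,51/2] z:[7,37/3] -> miss, prune

Visited [0, 9, 1, 3, 4, 8, 10]. Tests: 7 box, 1 leaf. Nearest: P3.

== RESULT ==
[0, 9, 1, 3, 4, 8, 10]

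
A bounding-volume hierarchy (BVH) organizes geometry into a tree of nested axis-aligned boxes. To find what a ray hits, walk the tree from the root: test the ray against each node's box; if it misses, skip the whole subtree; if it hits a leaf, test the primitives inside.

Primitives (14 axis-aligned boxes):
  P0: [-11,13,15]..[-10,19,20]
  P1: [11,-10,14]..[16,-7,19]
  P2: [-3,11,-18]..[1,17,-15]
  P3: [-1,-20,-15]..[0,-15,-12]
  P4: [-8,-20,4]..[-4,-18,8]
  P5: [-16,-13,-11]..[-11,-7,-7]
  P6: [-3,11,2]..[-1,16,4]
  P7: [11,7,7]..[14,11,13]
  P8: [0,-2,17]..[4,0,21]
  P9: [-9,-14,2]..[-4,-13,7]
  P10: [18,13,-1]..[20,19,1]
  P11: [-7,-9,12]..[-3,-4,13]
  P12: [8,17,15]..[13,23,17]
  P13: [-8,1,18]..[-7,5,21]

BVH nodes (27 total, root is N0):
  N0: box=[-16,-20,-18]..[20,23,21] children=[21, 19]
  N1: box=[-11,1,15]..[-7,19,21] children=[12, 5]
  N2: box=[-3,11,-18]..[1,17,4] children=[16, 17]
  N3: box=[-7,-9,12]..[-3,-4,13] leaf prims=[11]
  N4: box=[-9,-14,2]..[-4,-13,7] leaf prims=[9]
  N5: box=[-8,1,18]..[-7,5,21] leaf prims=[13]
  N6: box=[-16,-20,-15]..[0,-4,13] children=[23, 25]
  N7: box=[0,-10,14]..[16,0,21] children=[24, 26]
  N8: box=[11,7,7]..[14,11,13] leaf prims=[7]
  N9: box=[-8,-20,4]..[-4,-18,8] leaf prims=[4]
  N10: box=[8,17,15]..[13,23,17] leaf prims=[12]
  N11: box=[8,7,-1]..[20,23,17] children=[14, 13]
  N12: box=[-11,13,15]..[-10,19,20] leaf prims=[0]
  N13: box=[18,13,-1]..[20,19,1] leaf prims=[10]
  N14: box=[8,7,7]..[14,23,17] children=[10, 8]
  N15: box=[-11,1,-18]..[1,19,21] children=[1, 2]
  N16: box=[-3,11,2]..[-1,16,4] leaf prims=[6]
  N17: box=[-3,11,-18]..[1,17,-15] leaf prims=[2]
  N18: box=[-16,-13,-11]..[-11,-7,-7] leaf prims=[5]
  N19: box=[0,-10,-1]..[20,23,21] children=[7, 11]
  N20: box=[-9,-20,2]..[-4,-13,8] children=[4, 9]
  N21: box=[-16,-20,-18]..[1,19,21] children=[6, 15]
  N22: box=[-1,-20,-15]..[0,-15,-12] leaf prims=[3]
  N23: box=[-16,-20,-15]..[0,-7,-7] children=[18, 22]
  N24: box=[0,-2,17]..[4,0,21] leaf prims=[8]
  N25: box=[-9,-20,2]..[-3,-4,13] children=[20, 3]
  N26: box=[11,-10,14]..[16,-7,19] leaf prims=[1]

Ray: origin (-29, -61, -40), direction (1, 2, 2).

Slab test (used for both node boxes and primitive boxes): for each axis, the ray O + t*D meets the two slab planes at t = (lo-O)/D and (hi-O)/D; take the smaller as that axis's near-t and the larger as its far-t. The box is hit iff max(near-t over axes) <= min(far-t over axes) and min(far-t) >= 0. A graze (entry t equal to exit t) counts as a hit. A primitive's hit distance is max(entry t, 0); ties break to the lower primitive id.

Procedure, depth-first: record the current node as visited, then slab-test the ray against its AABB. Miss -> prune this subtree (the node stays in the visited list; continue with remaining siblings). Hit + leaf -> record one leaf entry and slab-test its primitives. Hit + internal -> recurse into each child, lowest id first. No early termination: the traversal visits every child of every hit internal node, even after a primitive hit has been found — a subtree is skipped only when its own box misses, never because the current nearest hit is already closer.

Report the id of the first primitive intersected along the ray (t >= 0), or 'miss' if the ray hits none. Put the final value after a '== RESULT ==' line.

Trace the traversal:
N0 x:[13,49] y:[41/2,42] z:[11,61/2] -> hit [41/2,61/2], descend [19, 21]
  N19 x:[29,49] y:[51/2,42] z:[39/2,61/2] -> hit [29,61/2], descend [7, 11]
    N7 x:[29,45] y:[51/2,61/2] z:[27,61/2] -> hit [29,61/2], descend [24, 26]
      N24 x:[29,33] y:[59/2,61/2] z:[57/2,61/2] -> hit [59/2,61/2] leaf, test {P8@t=59/2}
      N26 x:[40,45] y:[51/2,27] z:[27,59/2] -> miss, prune
    N11 x:[37,49] y:[34,42] z:[39/2,57/2] -> miss, prune
  N21 x:[13,30] y:[41/2,40] z:[11,61/2] -> hit [41/2,30], descend [6, 15]
    N6 x:[13,29] y:[41/2,57/2] z:[25/2,53/2] -> hit [41/2,53/2], descend [23, 25]
      N23 x:[13,29] y:[41/2,27] z:[25/2,33/2] -> miss, prune
      N25 x:[20,26] y:[41/2,57/2] z:[21,53/2] -> hit [21,26], descend [3, 20]
        N3 x:[22,26] y:[26,57/2] z:[26,53/2] -> hit [26,26] leaf, test {P11@t=26}
        N20 x:[20,25] y:[41/2,24] z:[21,24] -> hit [21,24], descend [4, 9]
          N4 x:[20,25] y:[47/2,24] z:[21,47/2] -> hit [47/2,47/2] leaf, test {P9@t=47/2}
          N9 x:[21,25] y:[41/2,43/2] z:[22,24] -> miss, prune
    N15 x:[18,30] y:[31,40] z:[11,61/2] -> miss, prune

order=[0, 19, 7, 24, 26, 11, 21, 6, 23, 25, 3, 20, 4, 9, 15]  |boxes|=15  |leaves|=3  hit=P9

== RESULT ==
9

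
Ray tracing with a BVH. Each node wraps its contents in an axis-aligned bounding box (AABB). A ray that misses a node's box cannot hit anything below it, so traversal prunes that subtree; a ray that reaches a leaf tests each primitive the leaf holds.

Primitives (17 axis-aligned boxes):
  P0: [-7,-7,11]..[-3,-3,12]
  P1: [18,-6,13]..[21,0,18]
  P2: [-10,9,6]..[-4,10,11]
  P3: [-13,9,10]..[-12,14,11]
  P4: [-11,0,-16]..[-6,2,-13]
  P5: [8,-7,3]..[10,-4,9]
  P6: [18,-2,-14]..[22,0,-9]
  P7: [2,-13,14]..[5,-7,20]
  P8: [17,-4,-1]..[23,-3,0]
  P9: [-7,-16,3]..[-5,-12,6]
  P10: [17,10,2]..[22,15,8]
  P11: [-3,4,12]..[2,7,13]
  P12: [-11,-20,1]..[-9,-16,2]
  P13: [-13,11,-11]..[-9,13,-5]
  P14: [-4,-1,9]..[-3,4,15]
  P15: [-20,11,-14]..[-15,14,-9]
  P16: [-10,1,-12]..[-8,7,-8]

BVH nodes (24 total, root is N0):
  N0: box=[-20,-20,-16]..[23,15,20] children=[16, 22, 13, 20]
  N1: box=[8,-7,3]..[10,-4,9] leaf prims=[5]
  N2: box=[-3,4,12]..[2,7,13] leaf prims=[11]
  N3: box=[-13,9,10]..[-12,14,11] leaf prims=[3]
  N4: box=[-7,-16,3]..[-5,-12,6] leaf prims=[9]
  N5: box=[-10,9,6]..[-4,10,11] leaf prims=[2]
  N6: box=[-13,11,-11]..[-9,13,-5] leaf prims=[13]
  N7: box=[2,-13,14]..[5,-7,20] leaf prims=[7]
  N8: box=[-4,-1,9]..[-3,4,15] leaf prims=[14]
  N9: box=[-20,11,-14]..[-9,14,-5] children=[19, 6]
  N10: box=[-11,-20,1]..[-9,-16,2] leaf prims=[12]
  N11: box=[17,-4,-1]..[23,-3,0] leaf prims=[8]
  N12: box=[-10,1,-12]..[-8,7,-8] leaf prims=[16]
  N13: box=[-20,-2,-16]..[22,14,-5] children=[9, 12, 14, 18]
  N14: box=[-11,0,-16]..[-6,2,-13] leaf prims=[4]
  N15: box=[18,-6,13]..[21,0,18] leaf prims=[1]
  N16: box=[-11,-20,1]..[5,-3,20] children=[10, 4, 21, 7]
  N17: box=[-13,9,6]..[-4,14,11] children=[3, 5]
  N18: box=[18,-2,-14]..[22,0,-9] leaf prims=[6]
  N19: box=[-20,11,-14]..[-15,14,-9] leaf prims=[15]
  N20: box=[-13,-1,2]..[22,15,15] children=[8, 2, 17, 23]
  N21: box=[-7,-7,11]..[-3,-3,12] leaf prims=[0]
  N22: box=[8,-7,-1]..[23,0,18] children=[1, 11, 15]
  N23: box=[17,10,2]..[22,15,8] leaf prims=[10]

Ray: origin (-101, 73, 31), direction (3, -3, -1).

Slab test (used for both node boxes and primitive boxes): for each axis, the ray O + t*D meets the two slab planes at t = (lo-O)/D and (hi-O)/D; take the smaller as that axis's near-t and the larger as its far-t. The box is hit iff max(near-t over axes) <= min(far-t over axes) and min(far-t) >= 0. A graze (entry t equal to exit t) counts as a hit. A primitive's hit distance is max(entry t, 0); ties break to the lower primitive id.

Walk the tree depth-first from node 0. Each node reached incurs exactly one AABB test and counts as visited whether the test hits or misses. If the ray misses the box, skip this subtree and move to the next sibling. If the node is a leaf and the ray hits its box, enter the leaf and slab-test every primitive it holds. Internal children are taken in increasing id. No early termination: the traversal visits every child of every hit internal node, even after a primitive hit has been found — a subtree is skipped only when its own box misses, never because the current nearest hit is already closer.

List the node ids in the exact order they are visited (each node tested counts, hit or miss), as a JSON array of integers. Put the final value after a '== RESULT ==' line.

Trace the traversal:
N0 x:[27,124/3] y:[58/3,31] z:[11,47] -> hit [27,31], descend [13, 16, 20, 22]
  N13 x:[27,41] y:[59/3,25] z:[36,47] -> miss, prune
  N16 x:[30,106/3] y:[76/3,31] z:[11,30] -> hit [30,30], descend [4, 7, 10, 21]
    N4 x:[94/3,32] y:[85/3,89/3] z:[25,28] -> miss, prune
    N7 x:[103/3,106/3] y:[80/3,86/3] z:[11,17] -> miss, prune
    N10 x:[30,92/3] y:[89/3,31] z:[29,30] -> hit [30,30] leaf, test {P12@t=30}
    N21 x:[94/3,98/3] y:[76/3,80/3] z:[19,20] -> miss, prune
  N20 x:[88/3,41] y:[58/3,74/3] z:[16,29] -> miss, prune
  N22 x:[109/3,124/3] y:[73/3,80/3] z:[13,32] -> miss, prune

Visited [0, 13, 16, 4, 7, 10, 21, 20, 22]. Tests: 9 box, 1 leaf. Nearest: P12.

== RESULT ==
[0, 13, 16, 4, 7, 10, 21, 20, 22]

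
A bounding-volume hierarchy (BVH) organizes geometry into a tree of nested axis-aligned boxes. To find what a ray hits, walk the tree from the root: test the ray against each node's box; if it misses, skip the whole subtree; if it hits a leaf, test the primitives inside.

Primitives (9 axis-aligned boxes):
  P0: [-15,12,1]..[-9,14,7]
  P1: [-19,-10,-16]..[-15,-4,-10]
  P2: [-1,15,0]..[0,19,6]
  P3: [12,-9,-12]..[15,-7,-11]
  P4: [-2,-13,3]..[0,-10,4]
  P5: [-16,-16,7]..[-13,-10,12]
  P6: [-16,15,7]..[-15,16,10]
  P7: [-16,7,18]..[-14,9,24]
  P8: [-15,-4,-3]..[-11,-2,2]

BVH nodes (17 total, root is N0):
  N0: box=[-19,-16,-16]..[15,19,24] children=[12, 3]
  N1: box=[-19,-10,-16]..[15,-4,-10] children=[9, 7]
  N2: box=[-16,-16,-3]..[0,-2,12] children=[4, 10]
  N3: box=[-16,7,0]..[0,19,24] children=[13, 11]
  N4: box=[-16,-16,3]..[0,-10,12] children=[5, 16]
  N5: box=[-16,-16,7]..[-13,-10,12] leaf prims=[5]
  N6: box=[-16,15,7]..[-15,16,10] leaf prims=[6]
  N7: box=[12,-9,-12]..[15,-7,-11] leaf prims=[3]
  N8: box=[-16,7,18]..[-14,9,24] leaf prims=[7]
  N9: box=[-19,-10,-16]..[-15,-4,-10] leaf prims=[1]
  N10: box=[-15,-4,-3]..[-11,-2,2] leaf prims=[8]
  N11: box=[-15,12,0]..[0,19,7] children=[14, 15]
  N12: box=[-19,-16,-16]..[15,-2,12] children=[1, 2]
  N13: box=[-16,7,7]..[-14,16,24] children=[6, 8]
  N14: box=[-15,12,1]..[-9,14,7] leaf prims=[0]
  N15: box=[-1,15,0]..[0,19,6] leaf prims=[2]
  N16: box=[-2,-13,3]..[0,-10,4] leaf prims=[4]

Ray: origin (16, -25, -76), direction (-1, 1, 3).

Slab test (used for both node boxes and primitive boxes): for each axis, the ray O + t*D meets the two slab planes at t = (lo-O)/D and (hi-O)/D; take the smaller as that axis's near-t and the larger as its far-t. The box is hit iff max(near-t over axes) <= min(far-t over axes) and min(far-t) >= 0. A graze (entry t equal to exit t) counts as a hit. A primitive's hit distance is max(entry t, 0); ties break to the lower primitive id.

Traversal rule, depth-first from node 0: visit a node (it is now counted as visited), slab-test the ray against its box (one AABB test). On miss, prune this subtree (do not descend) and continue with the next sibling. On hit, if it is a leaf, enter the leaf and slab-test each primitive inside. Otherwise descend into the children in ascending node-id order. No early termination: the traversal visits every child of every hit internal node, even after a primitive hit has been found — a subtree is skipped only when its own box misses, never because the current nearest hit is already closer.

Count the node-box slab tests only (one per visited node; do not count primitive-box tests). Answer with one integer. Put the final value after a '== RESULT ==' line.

Traverse from the root:
N0 x:[1,35] y:[9,44] z:[20,100/3] -> hit [20,100/3], descend [3, 12]
  N3 x:[16,32] y:[32,44] z:[76/3,100/3] -> hit [32,32], descend [11, 13]
    N11 x:[16,31] y:[37,44] z:[76/3,83/3] -> miss, prune
    N13 x:[30,32] y:[32,41] z:[83/3,100/3] -> hit [32,32], descend [6, 8]
      N6 x:[31,32] y:[40,41] z:[83/3,86/3] -> miss, prune
      N8 x:[30,32] y:[32,34] z:[94/3,100/3] -> hit [32,32] leaf, test {P7@t=32}
  N12 x:[1,35] y:[9,23] z:[20,88/3] -> hit [20,23], descend [1, 2]
    N1 x:[1,35] y:[15,21] z:[20,22] -> hit [20,21], descend [7, 9]
      N7 x:[1,4] y:[16,18] z:[64/3,65/3] -> miss, prune
      N9 x:[31,35] y:[15,21] z:[20,22] -> miss, prune
    N2 x:[16,32] y:[9,23] z:[73/3,88/3] -> miss, prune

Summary -> nodes [0, 3, 11, 13, 6, 8, 12, 1, 7, 9, 2]; box-tests=11; leaf-entries=1; first=P7

== RESULT ==
11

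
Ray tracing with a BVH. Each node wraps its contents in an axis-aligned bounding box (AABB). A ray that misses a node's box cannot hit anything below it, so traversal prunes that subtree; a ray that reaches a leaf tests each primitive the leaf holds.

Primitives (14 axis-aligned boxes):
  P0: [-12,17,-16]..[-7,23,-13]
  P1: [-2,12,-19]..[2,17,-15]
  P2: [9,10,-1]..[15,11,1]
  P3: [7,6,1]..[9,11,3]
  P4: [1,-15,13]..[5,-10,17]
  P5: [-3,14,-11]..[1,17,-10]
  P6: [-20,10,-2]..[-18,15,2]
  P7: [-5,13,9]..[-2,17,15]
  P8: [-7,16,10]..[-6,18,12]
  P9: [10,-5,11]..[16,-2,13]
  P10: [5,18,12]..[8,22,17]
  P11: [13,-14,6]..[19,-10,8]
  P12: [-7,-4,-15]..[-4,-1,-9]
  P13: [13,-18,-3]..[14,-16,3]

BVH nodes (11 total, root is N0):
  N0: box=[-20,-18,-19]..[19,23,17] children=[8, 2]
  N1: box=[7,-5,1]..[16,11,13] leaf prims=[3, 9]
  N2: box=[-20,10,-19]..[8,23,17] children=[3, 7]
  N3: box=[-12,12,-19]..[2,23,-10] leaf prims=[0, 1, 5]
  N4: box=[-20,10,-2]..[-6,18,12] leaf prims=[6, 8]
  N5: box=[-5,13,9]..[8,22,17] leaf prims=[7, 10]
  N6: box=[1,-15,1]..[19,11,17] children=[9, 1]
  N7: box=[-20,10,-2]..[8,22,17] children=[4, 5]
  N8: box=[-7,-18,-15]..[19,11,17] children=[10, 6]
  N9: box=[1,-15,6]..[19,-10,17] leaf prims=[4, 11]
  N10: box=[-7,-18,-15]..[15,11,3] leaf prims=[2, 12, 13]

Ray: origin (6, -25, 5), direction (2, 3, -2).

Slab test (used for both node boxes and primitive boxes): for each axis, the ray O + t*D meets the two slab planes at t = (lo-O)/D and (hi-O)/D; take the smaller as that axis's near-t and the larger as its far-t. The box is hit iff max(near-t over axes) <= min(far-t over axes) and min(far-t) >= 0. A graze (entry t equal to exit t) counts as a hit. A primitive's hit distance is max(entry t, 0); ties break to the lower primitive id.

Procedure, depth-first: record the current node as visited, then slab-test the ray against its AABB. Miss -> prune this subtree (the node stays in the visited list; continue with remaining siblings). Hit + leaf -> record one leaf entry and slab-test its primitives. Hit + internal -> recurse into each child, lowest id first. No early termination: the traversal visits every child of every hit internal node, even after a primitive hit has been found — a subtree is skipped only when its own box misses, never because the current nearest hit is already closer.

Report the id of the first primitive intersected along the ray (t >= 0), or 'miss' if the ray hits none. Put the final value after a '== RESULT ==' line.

Trace the traversal:
N0 x:[-13,13/2] y:[7/3,16] z:[-6,12] -> hit [7/3,13/2], descend [2, 8]
  N2 x:[-13,1] y:[35/3,16] z:[-6,12] -> miss, prune
  N8 x:[-13/2,13/2] y:[7/3,12] z:[-6,10] -> hit [7/3,13/2], descend [6, 10]
    N6 x:[-5/2,13/2] y:[10/3,12] z:[-6,2] -> miss, prune
    N10 x:[-13/2,9/2] y:[7/3,12] z:[1,10] -> hit [7/3,9/2] leaf, test {P2(miss), P12(miss), P13(miss)}

5 AABB tests over nodes [0, 2, 8, 6, 10]; 1 leaf entered; closest miss.

== RESULT ==
miss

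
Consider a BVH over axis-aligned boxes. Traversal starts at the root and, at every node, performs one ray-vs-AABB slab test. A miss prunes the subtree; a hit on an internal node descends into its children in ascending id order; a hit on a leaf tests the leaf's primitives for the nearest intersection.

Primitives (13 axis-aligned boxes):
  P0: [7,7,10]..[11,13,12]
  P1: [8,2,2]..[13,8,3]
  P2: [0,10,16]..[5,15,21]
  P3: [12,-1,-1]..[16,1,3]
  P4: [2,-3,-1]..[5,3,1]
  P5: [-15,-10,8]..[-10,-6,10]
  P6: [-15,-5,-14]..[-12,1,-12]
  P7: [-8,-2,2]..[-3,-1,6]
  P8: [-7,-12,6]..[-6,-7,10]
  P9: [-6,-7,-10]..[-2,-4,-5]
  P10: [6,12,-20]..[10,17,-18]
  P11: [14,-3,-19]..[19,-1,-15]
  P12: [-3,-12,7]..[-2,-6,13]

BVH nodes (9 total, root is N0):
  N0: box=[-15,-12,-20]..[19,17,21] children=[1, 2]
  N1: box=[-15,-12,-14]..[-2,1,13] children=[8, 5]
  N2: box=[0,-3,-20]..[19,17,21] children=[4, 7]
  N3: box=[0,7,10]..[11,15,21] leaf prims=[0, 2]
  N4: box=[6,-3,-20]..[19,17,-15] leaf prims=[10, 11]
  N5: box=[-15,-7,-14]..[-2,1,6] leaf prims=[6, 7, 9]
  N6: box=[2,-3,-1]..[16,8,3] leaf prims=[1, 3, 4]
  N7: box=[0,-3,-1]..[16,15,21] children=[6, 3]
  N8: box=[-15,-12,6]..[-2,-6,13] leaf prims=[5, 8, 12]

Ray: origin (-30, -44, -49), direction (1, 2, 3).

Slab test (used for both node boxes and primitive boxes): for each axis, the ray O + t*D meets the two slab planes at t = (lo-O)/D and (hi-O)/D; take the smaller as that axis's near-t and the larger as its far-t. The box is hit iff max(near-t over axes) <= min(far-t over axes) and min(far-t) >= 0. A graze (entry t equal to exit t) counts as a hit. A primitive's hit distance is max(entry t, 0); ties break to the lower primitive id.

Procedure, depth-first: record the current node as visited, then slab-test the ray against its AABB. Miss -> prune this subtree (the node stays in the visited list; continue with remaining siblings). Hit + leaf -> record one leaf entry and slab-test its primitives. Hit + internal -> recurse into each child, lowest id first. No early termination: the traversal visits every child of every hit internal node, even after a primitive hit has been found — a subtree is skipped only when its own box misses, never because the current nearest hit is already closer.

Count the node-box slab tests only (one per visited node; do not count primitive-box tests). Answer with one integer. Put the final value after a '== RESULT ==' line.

Traverse from the root:
N0 x:[15,49] y:[16,61/2] z:[29/3,70/3] -> hit [16,70/3], descend [1, 2]
  N1 x:[15,28] y:[16,45/2] z:[35/3,62/3] -> hit [16,62/3], descend [5, 8]
    N5 x:[15,28] y:[37/2,45/2] z:[35/3,55/3] -> miss, prune
    N8 x:[15,28] y:[16,19] z:[55/3,62/3] -> hit [55/3,19] leaf, test {P5@t=19, P8(miss), P12(miss)}
  N2 x:[30,49] y:[41/2,61/2] z:[29/3,70/3] -> miss, prune

5 AABB tests over nodes [0, 1, 5, 8, 2]; 1 leaf entered; closest P5.

== RESULT ==
5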